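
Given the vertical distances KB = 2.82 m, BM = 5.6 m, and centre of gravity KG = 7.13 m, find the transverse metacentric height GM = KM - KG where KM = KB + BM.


Formula: GM = KB + BM - KG
Step 1 — KM = KB + BM = 2.82 + 5.6 = 8.42 m
Step 2 — GM = KM - KG = 8.42 - 7.13 = 1.29 m

1.29 m


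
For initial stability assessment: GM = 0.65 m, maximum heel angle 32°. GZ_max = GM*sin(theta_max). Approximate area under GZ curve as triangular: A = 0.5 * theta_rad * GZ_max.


Formula: GZ_max = GM * sin(theta); Area = 0.5 * theta_rad * GZ_max
Step 1 — GZ_max = 0.65 * sin(32°) = 0.65 * 0.529919 = 0.344447 m
Step 2 — theta_rad = 32 * pi/180 = 0.558505 rad
Step 3 — Area = 0.5 * 0.558505 * 0.344447 ≈ 0.096188 m·rad (5 s.f.)

0.096188 m·rad


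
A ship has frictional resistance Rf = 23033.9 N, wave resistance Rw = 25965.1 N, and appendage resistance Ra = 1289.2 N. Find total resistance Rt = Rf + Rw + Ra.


Formula: Rt = Rf + Rw + Ra
Substituting: Rt = 23033.9 + 25965.1 + 1289.2
Result: Rt = 50288.2 N

50288.2 N


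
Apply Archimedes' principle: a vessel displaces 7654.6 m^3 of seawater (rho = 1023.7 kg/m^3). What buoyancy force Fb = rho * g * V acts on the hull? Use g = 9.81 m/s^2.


Formula: Fb = rho * g * V
Substituting: Fb = 1023.7 * 9.81 * 7654.6
Intermediate: 1023.7 * 9.81 = 10042.497
Result: Fb = 10042.497 * 7654.6 ≈ 76871000 N (5 s.f.)

76871000 N


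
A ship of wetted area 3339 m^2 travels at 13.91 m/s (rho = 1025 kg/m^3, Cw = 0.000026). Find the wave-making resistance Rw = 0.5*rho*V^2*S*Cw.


Formula: Rw = 0.5 * rho * V^2 * S * Cw
Step 1 — V^2 = 13.91^2 = 193.4881
Step 2 — 0.5 * rho * V^2 = 0.5 * 1025 * 193.4881 = 99162.65125
Step 3 — Rw = 99162.65125 * 3339 * 0.000026 ≈ 8608.7 N (5 s.f.)

8608.7 N


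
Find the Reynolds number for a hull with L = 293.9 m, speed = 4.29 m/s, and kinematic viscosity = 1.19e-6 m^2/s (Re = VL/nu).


Formula: Re = V * L / nu
Step 1 — V * L = 4.29 * 293.9 = 1260.831 m^2/s
Step 2 — Re = 1260.831 / 1.19e-6 = 1.06e+09

1.06e+09


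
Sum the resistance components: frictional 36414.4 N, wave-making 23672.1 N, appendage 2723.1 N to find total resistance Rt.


Formula: Rt = Rf + Rw + Ra
Substituting: Rt = 36414.4 + 23672.1 + 2723.1
Result: Rt = 62809.6 N

62809.6 N


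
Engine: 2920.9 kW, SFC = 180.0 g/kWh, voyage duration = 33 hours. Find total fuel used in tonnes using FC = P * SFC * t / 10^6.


Formula: FC (tonnes) = P * SFC * t / 1,000,000
Step 1 — P * SFC * t = 2920.9 * 180.0 * 33 = 17350146.0 g
Step 2 — FC (tonnes) = 17350146.0 / 1,000,000 ≈ 17.350 tonnes (5 s.f.)

17.350 tonnes


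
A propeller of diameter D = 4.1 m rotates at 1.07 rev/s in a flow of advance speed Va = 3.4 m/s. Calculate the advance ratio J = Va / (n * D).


Formula: J = Va / (n * D)
Step 1 — n * D = 1.07 * 4.1 = 4.387
Step 2 — J = 3.4 / 4.387 ≈ 0.77502 (5 s.f.)

0.77502


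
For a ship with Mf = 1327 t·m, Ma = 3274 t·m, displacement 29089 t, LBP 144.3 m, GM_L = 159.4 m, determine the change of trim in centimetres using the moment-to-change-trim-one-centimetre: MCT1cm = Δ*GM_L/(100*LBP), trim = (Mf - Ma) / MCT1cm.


Formula: net trimming moment = Mf - Ma; MCT1cm = Δ*GM_L/(100*LBP); trim = net moment / MCT1cm
Step 1 — net trimming moment = 1327 - 3274 = -1947 t·m
Step 2 — MCT1cm = 29089 * 159.4 / (100 * 144.3) = 321.3296 t·m/cm
Step 3 — trim = -1947 / 321.3296 ≈ -6.0592 cm (5 s.f.)

-6.0592 cm


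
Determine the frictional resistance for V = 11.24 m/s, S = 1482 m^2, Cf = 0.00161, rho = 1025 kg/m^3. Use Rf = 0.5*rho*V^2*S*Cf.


Formula: Rf = 0.5 * rho * V^2 * S * Cf
Step 1 — V^2 = 11.24^2 = 126.3376
Step 2 — 0.5 * rho * V^2 = 0.5 * 1025 * 126.3376 = 64748.02
Step 3 — Rf = 64748.02 * 1482 * 0.00161 ≈ 154490 N (5 s.f.)

154490 N


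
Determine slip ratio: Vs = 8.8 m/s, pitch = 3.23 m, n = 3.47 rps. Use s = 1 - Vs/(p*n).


Formula: s = 1 - Vs / (p * n)
Step 1 — p * n = 3.23 * 3.47 = 11.2081
Step 2 — Vs / (p*n) = 8.8 / 11.2081 = 0.785146 (6 d.p.)
Step 3 — s = 1 - 0.785146 = 0.214854

0.214854


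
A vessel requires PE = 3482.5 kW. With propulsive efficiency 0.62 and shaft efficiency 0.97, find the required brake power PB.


Formula: PB = PE / (eta_D * eta_S)
Step 1 — combined efficiency = eta_D * eta_S = 0.62 * 0.97 = 0.6014
Step 2 — PB = 3482.5 / 0.6014 ≈ 5790.7 kW (5 s.f.)

5790.7 kW


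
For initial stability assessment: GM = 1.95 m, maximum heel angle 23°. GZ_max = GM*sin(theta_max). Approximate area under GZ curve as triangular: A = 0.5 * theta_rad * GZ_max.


Formula: GZ_max = GM * sin(theta); Area = 0.5 * theta_rad * GZ_max
Step 1 — GZ_max = 1.95 * sin(23°) = 1.95 * 0.390731 = 0.761925 m
Step 2 — theta_rad = 23 * pi/180 = 0.401426 rad
Step 3 — Area = 0.5 * 0.401426 * 0.761925 ≈ 0.15293 m·rad (5 s.f.)

0.15293 m·rad


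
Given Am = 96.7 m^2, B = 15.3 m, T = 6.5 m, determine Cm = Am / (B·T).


Formula: Cm = Am / (B * T)
Step 1 — B * T = 15.3 * 6.5 = 99.45 m^2
Step 2 — Cm = 96.7 / 99.45 ≈ 0.97235 (5 s.f.)

0.97235


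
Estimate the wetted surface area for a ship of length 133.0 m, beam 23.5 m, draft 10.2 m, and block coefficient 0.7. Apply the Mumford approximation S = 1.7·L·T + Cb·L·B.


Formula: S = 1.7*L*T + V/T with V = Cb*L*B*T, i.e. S = L * (1.7*T + Cb*B)
Step 1 — 1.7*T = 1.7 * 10.2 = 17.34 m
Step 2 — Cb*B = 0.7 * 23.5 = 16.45 m
Step 3 — 1.7*T + Cb*B = 17.34 + 16.45 = 33.79 m
Step 4 — S = 133.0 * 33.79 ≈ 4494.1 m^2 (5 s.f.)

4494.1 m^2


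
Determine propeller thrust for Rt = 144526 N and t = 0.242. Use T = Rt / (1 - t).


Formula: T = Rt / (1 - t)
Step 1 — (1 - t) = 1 - 0.242 = 0.758
Step 2 — T = 144526 / 0.758 ≈ 190670 N (5 s.f.)

190670 N


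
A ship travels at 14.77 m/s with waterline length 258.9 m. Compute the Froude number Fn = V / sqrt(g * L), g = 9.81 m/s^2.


Formula: Fn = V / sqrt(g * L)
Step 1 — g * L = 9.81 * 258.9 = 2539.809
Step 2 — sqrt(g * L) = sqrt(2539.809) = 50.396518
Step 3 — Fn = 14.77 / 50.396518 ≈ 0.29308 (5 s.f.)

0.29308


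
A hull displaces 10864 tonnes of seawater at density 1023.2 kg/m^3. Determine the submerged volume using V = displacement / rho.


Formula: V = mass / rho
Step 1 — convert tonnes to kg: 10864 t * 1000 = 10864000 kg
Step 2 — V = 10864000 / 1023.2 ≈ 10618 m^3 (5 s.f.)

10618 m^3


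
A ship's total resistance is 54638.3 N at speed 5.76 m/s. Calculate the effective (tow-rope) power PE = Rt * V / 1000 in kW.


Formula: PE = Rt * V / 1000 (kW)
Step 1 — PE (W) = 54638.3 * 5.76 = 314716.608 W
Step 2 — PE (kW) = 314716.608 / 1000 ≈ 314.72 kW (5 s.f.)

314.72 kW


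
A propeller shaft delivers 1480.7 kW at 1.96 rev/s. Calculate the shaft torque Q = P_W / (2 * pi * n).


Formula: Q = P_W / (2 * pi * n)
Step 1 — P_W = 1480.7 kW * 1000 = 1480700.0 W
Step 2 — 2 * pi * n = 2 * pi * 1.96 = 12.315043
Step 3 — Q = 1480700.0 / 12.315043 ≈ 120240 N·m (5 s.f.)

120240 N·m


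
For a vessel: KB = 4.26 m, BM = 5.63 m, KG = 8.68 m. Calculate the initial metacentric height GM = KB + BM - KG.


Formula: GM = KB + BM - KG
Step 1 — KM = KB + BM = 4.26 + 5.63 = 9.89 m
Step 2 — GM = KM - KG = 9.89 - 8.68 = 1.21 m

1.21 m


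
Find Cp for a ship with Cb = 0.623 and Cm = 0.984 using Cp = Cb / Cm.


Formula: Cp = Cb / Cm
Substituting: Cp = 0.623 / 0.984
Result: Cp ≈ 0.63313 (5 s.f.)

0.63313


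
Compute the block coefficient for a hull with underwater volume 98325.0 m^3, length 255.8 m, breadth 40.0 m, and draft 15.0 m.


Formula: Cb = V / (L * B * T)
Step 1 — L * B * T = 255.8 * 40.0 * 15.0 = 153480.0 m^3
Step 2 — Cb = 98325.0 / 153480.0 ≈ 0.64064 (5 s.f.)

0.64064


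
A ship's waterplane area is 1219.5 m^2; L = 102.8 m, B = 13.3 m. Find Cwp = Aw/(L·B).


Formula: Cwp = Aw / (L * B)
Step 1 — L * B = 102.8 * 13.3 = 1367.24 m^2
Step 2 — Cwp = 1219.5 / 1367.24 ≈ 0.89194 (5 s.f.)

0.89194


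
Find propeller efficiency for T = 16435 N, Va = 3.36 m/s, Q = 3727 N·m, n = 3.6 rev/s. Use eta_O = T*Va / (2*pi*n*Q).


Formula: eta = T * Va / (2 * pi * n * Q)
Step 1 — numerator = T * Va = 16435 * 3.36 = 55221.6
Step 2 — 2 * pi * n = 2 * pi * 3.6 = 22.619467
Step 3 — denominator = 22.619467 * 3727 = 84302.75
Step 4 — eta = 55221.6 / 84302.75 ≈ 0.65504 (5 s.f.)

0.65504


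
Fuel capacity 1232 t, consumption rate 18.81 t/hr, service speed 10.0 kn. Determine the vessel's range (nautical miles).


Formula: endurance = fuel / rate; range = endurance * speed
Step 1 — endurance = 1232 / 18.81 = 65.4971 hours
Step 2 — range = 65.4971 * 10.0 ≈ 654.97 nautical miles (5 s.f.)

654.97 NM


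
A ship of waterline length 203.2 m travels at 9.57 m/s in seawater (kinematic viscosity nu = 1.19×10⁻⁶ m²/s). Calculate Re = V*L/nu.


Formula: Re = V * L / nu
Step 1 — V * L = 9.57 * 203.2 = 1944.624 m^2/s
Step 2 — Re = 1944.624 / 1.19e-6 = 1.63e+09

1.63e+09


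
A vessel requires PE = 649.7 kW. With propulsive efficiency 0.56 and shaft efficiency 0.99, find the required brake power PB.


Formula: PB = PE / (eta_D * eta_S)
Step 1 — combined efficiency = eta_D * eta_S = 0.56 * 0.99 = 0.5544
Step 2 — PB = 649.7 / 0.5544 ≈ 1171.9 kW (5 s.f.)

1171.9 kW


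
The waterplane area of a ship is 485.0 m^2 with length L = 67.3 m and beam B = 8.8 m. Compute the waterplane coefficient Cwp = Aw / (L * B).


Formula: Cwp = Aw / (L * B)
Step 1 — L * B = 67.3 * 8.8 = 592.24 m^2
Step 2 — Cwp = 485.0 / 592.24 ≈ 0.81892 (5 s.f.)

0.81892


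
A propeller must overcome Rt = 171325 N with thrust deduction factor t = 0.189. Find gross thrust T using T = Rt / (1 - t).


Formula: T = Rt / (1 - t)
Step 1 — (1 - t) = 1 - 0.189 = 0.811
Step 2 — T = 171325 / 0.811 ≈ 211250 N (5 s.f.)

211250 N


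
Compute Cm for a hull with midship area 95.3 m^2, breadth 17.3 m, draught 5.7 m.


Formula: Cm = Am / (B * T)
Step 1 — B * T = 17.3 * 5.7 = 98.61 m^2
Step 2 — Cm = 95.3 / 98.61 ≈ 0.96643 (5 s.f.)

0.96643


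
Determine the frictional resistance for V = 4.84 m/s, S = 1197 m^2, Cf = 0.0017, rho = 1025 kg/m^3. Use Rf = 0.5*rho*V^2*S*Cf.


Formula: Rf = 0.5 * rho * V^2 * S * Cf
Step 1 — V^2 = 4.84^2 = 23.4256
Step 2 — 0.5 * rho * V^2 = 0.5 * 1025 * 23.4256 = 12005.62
Step 3 — Rf = 12005.62 * 1197 * 0.0017 ≈ 24430 N (5 s.f.)

24430 N


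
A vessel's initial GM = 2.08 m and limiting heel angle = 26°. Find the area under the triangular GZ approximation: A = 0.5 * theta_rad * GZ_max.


Formula: GZ_max = GM * sin(theta); Area = 0.5 * theta_rad * GZ_max
Step 1 — GZ_max = 2.08 * sin(26°) = 2.08 * 0.438371 = 0.911812 m
Step 2 — theta_rad = 26 * pi/180 = 0.453786 rad
Step 3 — Area = 0.5 * 0.453786 * 0.911812 ≈ 0.20688 m·rad (5 s.f.)

0.20688 m·rad


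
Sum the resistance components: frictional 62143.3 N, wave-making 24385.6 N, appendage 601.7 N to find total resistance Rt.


Formula: Rt = Rf + Rw + Ra
Substituting: Rt = 62143.3 + 24385.6 + 601.7
Result: Rt = 87130.6 N

87130.6 N


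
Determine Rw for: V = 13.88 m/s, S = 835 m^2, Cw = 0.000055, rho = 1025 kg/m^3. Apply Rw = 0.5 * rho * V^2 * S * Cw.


Formula: Rw = 0.5 * rho * V^2 * S * Cw
Step 1 — V^2 = 13.88^2 = 192.6544
Step 2 — 0.5 * rho * V^2 = 0.5 * 1025 * 192.6544 = 98735.38
Step 3 — Rw = 98735.38 * 835 * 0.000055 ≈ 4534.4 N (5 s.f.)

4534.4 N


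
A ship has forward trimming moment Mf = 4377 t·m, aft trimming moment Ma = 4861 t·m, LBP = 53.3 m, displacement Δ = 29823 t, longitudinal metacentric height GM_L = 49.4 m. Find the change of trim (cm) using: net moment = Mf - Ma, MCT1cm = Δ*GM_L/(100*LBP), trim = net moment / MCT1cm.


Formula: net trimming moment = Mf - Ma; MCT1cm = Δ*GM_L/(100*LBP); trim = net moment / MCT1cm
Step 1 — net trimming moment = 4377 - 4861 = -484 t·m
Step 2 — MCT1cm = 29823 * 49.4 / (100 * 53.3) = 276.4083 t·m/cm
Step 3 — trim = -484 / 276.4083 ≈ -1.7510 cm (5 s.f.)

-1.7510 cm


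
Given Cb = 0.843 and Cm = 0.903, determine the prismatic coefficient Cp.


Formula: Cp = Cb / Cm
Substituting: Cp = 0.843 / 0.903
Result: Cp ≈ 0.93355 (5 s.f.)

0.93355


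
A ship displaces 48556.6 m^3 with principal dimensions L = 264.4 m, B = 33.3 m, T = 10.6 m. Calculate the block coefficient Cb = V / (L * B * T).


Formula: Cb = V / (L * B * T)
Step 1 — L * B * T = 264.4 * 33.3 * 10.6 = 93327.912 m^3
Step 2 — Cb = 48556.6 / 93327.912 ≈ 0.52028 (5 s.f.)

0.52028


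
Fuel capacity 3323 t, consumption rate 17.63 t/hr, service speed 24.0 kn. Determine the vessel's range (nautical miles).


Formula: endurance = fuel / rate; range = endurance * speed
Step 1 — endurance = 3323 / 17.63 = 188.4855 hours
Step 2 — range = 188.4855 * 24.0 ≈ 4523.7 nautical miles (5 s.f.)

4523.7 NM


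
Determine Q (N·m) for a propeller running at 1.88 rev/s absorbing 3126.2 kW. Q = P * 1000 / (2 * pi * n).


Formula: Q = P_W / (2 * pi * n)
Step 1 — P_W = 3126.2 kW * 1000 = 3126200.0 W
Step 2 — 2 * pi * n = 2 * pi * 1.88 = 11.812388
Step 3 — Q = 3126200.0 / 11.812388 ≈ 264650 N·m (5 s.f.)

264650 N·m


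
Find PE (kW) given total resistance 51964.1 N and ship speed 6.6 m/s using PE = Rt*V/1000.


Formula: PE = Rt * V / 1000 (kW)
Step 1 — PE (W) = 51964.1 * 6.6 = 342963.06 W
Step 2 — PE (kW) = 342963.06 / 1000 ≈ 342.96 kW (5 s.f.)

342.96 kW


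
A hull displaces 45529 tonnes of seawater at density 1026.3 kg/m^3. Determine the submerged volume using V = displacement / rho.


Formula: V = mass / rho
Step 1 — convert tonnes to kg: 45529 t * 1000 = 45529000 kg
Step 2 — V = 45529000 / 1026.3 ≈ 44362 m^3 (5 s.f.)

44362 m^3


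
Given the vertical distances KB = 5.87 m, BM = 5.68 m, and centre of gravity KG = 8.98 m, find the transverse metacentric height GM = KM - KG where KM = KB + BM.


Formula: GM = KB + BM - KG
Step 1 — KM = KB + BM = 5.87 + 5.68 = 11.55 m
Step 2 — GM = KM - KG = 11.55 - 8.98 = 2.57 m

2.57 m


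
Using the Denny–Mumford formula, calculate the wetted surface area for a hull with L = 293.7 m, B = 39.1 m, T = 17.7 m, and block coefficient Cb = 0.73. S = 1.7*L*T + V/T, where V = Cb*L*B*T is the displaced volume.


Formula: S = 1.7*L*T + V/T with V = Cb*L*B*T, i.e. S = L * (1.7*T + Cb*B)
Step 1 — 1.7*T = 1.7 * 17.7 = 30.09 m
Step 2 — Cb*B = 0.73 * 39.1 = 28.543 m
Step 3 — 1.7*T + Cb*B = 30.09 + 28.543 = 58.633 m
Step 4 — S = 293.7 * 58.633 ≈ 17221 m^2 (5 s.f.)

17221 m^2


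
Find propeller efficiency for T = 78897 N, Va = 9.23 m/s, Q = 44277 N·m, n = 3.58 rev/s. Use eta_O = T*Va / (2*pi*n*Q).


Formula: eta = T * Va / (2 * pi * n * Q)
Step 1 — numerator = T * Va = 78897 * 9.23 = 728219.31
Step 2 — 2 * pi * n = 2 * pi * 3.58 = 22.493803
Step 3 — denominator = 22.493803 * 44277 = 995958.12
Step 4 — eta = 728219.31 / 995958.12 ≈ 0.73117 (5 s.f.)

0.73117


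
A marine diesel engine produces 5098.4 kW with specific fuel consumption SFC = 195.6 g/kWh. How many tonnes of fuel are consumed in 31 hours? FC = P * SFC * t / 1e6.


Formula: FC (tonnes) = P * SFC * t / 1,000,000
Step 1 — P * SFC * t = 5098.4 * 195.6 * 31 = 30914658.24 g
Step 2 — FC (tonnes) = 30914658.24 / 1,000,000 ≈ 30.915 tonnes (5 s.f.)

30.915 tonnes


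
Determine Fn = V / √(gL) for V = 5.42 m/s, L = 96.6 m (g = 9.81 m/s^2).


Formula: Fn = V / sqrt(g * L)
Step 1 — g * L = 9.81 * 96.6 = 947.646
Step 2 — sqrt(g * L) = sqrt(947.646) = 30.783859
Step 3 — Fn = 5.42 / 30.783859 ≈ 0.17607 (5 s.f.)

0.17607


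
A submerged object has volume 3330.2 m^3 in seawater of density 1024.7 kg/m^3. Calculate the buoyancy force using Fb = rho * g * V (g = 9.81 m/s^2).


Formula: Fb = rho * g * V
Substituting: Fb = 1024.7 * 9.81 * 3330.2
Intermediate: 1024.7 * 9.81 = 10052.307
Result: Fb = 10052.307 * 3330.2 ≈ 33476000 N (5 s.f.)

33476000 N


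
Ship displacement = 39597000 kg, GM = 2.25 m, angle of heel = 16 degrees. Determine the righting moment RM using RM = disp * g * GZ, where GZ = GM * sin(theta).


Formula: GZ = GM * sin(theta); RM = disp * g * GZ
Step 1 — GZ = 2.25 * sin(16°) = 2.25 * 0.275637 = 0.620183 m
Step 2 — RM = 39597000 * 9.81 * 0.620183 ≈ 240910000 N·m (5 s.f.)

240910000 N·m


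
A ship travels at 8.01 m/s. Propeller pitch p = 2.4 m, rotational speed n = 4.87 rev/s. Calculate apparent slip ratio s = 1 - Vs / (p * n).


Formula: s = 1 - Vs / (p * n)
Step 1 — p * n = 2.4 * 4.87 = 11.688
Step 2 — Vs / (p*n) = 8.01 / 11.688 = 0.685318 (6 d.p.)
Step 3 — s = 1 - 0.685318 = 0.314682

0.314682


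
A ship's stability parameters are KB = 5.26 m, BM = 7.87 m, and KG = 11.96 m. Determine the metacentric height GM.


Formula: GM = KB + BM - KG
Step 1 — KM = KB + BM = 5.26 + 7.87 = 13.13 m
Step 2 — GM = KM - KG = 13.13 - 11.96 = 1.17 m

1.17 m


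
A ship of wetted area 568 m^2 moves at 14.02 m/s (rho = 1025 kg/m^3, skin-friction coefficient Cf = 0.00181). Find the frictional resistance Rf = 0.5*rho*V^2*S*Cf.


Formula: Rf = 0.5 * rho * V^2 * S * Cf
Step 1 — V^2 = 14.02^2 = 196.5604
Step 2 — 0.5 * rho * V^2 = 0.5 * 1025 * 196.5604 = 100737.205
Step 3 — Rf = 100737.205 * 568 * 0.00181 ≈ 103570 N (5 s.f.)

103570 N


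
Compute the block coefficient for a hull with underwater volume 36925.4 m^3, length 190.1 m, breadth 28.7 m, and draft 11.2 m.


Formula: Cb = V / (L * B * T)
Step 1 — L * B * T = 190.1 * 28.7 * 11.2 = 61105.744 m^3
Step 2 — Cb = 36925.4 / 61105.744 ≈ 0.60429 (5 s.f.)

0.60429


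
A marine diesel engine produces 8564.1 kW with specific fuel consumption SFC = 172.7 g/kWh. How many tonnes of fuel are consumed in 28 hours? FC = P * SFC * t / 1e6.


Formula: FC (tonnes) = P * SFC * t / 1,000,000
Step 1 — P * SFC * t = 8564.1 * 172.7 * 28 = 41412561.96 g
Step 2 — FC (tonnes) = 41412561.96 / 1,000,000 ≈ 41.413 tonnes (5 s.f.)

41.413 tonnes


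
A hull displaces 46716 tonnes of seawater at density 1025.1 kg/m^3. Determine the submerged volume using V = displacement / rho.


Formula: V = mass / rho
Step 1 — convert tonnes to kg: 46716 t * 1000 = 46716000 kg
Step 2 — V = 46716000 / 1025.1 ≈ 45572 m^3 (5 s.f.)

45572 m^3


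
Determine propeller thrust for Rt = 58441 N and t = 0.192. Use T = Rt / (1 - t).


Formula: T = Rt / (1 - t)
Step 1 — (1 - t) = 1 - 0.192 = 0.808
Step 2 — T = 58441 / 0.808 ≈ 72328 N (5 s.f.)

72328 N


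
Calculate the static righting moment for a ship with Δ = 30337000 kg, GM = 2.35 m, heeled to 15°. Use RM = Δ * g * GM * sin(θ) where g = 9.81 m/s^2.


Formula: GZ = GM * sin(theta); RM = disp * g * GZ
Step 1 — GZ = 2.35 * sin(15°) = 2.35 * 0.258819 = 0.608225 m
Step 2 — RM = 30337000 * 9.81 * 0.608225 ≈ 181010000 N·m (5 s.f.)

181010000 N·m


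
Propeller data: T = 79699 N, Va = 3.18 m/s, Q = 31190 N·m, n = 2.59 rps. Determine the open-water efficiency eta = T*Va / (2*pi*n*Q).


Formula: eta = T * Va / (2 * pi * n * Q)
Step 1 — numerator = T * Va = 79699 * 3.18 = 253442.82
Step 2 — 2 * pi * n = 2 * pi * 2.59 = 16.27345
Step 3 — denominator = 16.27345 * 31190 = 507568.91
Step 4 — eta = 253442.82 / 507568.91 ≈ 0.49933 (5 s.f.)

0.49933


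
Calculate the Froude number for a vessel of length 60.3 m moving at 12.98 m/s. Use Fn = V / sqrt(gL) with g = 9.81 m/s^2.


Formula: Fn = V / sqrt(g * L)
Step 1 — g * L = 9.81 * 60.3 = 591.543
Step 2 — sqrt(g * L) = sqrt(591.543) = 24.321657
Step 3 — Fn = 12.98 / 24.321657 ≈ 0.53368 (5 s.f.)

0.53368


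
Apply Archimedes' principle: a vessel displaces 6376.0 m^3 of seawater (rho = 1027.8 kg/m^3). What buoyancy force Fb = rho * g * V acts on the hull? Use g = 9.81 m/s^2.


Formula: Fb = rho * g * V
Substituting: Fb = 1027.8 * 9.81 * 6376.0
Intermediate: 1027.8 * 9.81 = 10082.718
Result: Fb = 10082.718 * 6376.0 ≈ 64287000 N (5 s.f.)

64287000 N


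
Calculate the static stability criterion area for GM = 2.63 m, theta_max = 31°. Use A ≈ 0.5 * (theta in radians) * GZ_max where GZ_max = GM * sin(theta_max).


Formula: GZ_max = GM * sin(theta); Area = 0.5 * theta_rad * GZ_max
Step 1 — GZ_max = 2.63 * sin(31°) = 2.63 * 0.515038 = 1.35455 m
Step 2 — theta_rad = 31 * pi/180 = 0.541052 rad
Step 3 — Area = 0.5 * 0.541052 * 1.35455 ≈ 0.36644 m·rad (5 s.f.)

0.36644 m·rad


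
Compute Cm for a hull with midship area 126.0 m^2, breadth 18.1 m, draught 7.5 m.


Formula: Cm = Am / (B * T)
Step 1 — B * T = 18.1 * 7.5 = 135.75 m^2
Step 2 — Cm = 126.0 / 135.75 ≈ 0.92818 (5 s.f.)

0.92818


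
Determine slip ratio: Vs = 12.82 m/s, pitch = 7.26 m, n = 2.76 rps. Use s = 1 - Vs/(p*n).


Formula: s = 1 - Vs / (p * n)
Step 1 — p * n = 7.26 * 2.76 = 20.0376
Step 2 — Vs / (p*n) = 12.82 / 20.0376 = 0.639797 (6 d.p.)
Step 3 — s = 1 - 0.639797 = 0.360203

0.360203


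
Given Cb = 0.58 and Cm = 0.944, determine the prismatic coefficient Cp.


Formula: Cp = Cb / Cm
Substituting: Cp = 0.58 / 0.944
Result: Cp ≈ 0.61441 (5 s.f.)

0.61441


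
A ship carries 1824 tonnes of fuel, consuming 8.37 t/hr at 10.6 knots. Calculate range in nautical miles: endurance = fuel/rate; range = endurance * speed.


Formula: endurance = fuel / rate; range = endurance * speed
Step 1 — endurance = 1824 / 8.37 = 217.9211 hours
Step 2 — range = 217.9211 * 10.6 ≈ 2310.0 nautical miles (5 s.f.)

2310.0 NM


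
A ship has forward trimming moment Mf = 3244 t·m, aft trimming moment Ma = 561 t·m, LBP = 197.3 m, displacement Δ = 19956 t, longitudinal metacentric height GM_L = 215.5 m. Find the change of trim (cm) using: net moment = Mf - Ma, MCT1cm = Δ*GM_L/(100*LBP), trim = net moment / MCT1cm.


Formula: net trimming moment = Mf - Ma; MCT1cm = Δ*GM_L/(100*LBP); trim = net moment / MCT1cm
Step 1 — net trimming moment = 3244 - 561 = 2683 t·m
Step 2 — MCT1cm = 19956 * 215.5 / (100 * 197.3) = 217.9685 t·m/cm
Step 3 — trim = 2683 / 217.9685 ≈ 12.309 cm (5 s.f.)

12.309 cm


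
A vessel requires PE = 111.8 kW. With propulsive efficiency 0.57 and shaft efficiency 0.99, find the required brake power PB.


Formula: PB = PE / (eta_D * eta_S)
Step 1 — combined efficiency = eta_D * eta_S = 0.57 * 0.99 = 0.5643
Step 2 — PB = 111.8 / 0.5643 ≈ 198.12 kW (5 s.f.)

198.12 kW


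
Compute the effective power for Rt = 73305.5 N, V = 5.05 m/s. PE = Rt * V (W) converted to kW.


Formula: PE = Rt * V / 1000 (kW)
Step 1 — PE (W) = 73305.5 * 5.05 = 370192.775 W
Step 2 — PE (kW) = 370192.775 / 1000 ≈ 370.19 kW (5 s.f.)

370.19 kW


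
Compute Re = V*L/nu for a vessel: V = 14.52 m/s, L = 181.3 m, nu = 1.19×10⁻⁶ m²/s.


Formula: Re = V * L / nu
Step 1 — V * L = 14.52 * 181.3 = 2632.476 m^2/s
Step 2 — Re = 2632.476 / 1.19e-6 = 2.21e+09

2.21e+09


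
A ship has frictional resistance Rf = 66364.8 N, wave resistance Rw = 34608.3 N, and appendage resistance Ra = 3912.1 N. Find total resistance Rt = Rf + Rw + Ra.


Formula: Rt = Rf + Rw + Ra
Substituting: Rt = 66364.8 + 34608.3 + 3912.1
Result: Rt = 104885.2 N

104885.2 N


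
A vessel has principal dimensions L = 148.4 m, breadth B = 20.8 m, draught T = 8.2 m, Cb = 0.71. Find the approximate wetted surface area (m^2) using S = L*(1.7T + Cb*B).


Formula: S = 1.7*L*T + V/T with V = Cb*L*B*T, i.e. S = L * (1.7*T + Cb*B)
Step 1 — 1.7*T = 1.7 * 8.2 = 13.94 m
Step 2 — Cb*B = 0.71 * 20.8 = 14.768 m
Step 3 — 1.7*T + Cb*B = 13.94 + 14.768 = 28.708 m
Step 4 — S = 148.4 * 28.708 ≈ 4260.3 m^2 (5 s.f.)

4260.3 m^2


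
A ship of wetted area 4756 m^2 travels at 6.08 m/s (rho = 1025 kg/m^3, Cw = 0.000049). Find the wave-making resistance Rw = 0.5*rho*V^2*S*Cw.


Formula: Rw = 0.5 * rho * V^2 * S * Cw
Step 1 — V^2 = 6.08^2 = 36.9664
Step 2 — 0.5 * rho * V^2 = 0.5 * 1025 * 36.9664 = 18945.28
Step 3 — Rw = 18945.28 * 4756 * 0.000049 ≈ 4415.1 N (5 s.f.)

4415.1 N


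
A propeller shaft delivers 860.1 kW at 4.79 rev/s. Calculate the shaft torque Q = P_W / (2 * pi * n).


Formula: Q = P_W / (2 * pi * n)
Step 1 — P_W = 860.1 kW * 1000 = 860100.0 W
Step 2 — 2 * pi * n = 2 * pi * 4.79 = 30.096458
Step 3 — Q = 860100.0 / 30.096458 ≈ 28578 N·m (5 s.f.)

28578 N·m


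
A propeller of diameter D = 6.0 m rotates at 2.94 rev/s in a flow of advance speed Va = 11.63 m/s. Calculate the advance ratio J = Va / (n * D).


Formula: J = Va / (n * D)
Step 1 — n * D = 2.94 * 6.0 = 17.64
Step 2 — J = 11.63 / 17.64 ≈ 0.65930 (5 s.f.)

0.65930


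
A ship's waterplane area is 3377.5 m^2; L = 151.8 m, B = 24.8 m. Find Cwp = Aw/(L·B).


Formula: Cwp = Aw / (L * B)
Step 1 — L * B = 151.8 * 24.8 = 3764.64 m^2
Step 2 — Cwp = 3377.5 / 3764.64 ≈ 0.89716 (5 s.f.)

0.89716


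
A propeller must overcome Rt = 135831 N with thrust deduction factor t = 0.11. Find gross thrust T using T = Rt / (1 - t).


Formula: T = Rt / (1 - t)
Step 1 — (1 - t) = 1 - 0.11 = 0.89
Step 2 — T = 135831 / 0.89 ≈ 152620 N (5 s.f.)

152620 N


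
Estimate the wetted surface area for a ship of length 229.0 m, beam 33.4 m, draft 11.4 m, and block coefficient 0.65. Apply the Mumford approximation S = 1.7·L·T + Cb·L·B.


Formula: S = 1.7*L*T + V/T with V = Cb*L*B*T, i.e. S = L * (1.7*T + Cb*B)
Step 1 — 1.7*T = 1.7 * 11.4 = 19.38 m
Step 2 — Cb*B = 0.65 * 33.4 = 21.71 m
Step 3 — 1.7*T + Cb*B = 19.38 + 21.71 = 41.09 m
Step 4 — S = 229.0 * 41.09 ≈ 9409.6 m^2 (5 s.f.)

9409.6 m^2


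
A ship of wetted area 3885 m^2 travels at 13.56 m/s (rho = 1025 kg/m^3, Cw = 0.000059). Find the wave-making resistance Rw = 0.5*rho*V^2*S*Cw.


Formula: Rw = 0.5 * rho * V^2 * S * Cw
Step 1 — V^2 = 13.56^2 = 183.8736
Step 2 — 0.5 * rho * V^2 = 0.5 * 1025 * 183.8736 = 94235.22
Step 3 — Rw = 94235.22 * 3885 * 0.000059 ≈ 21600 N (5 s.f.)

21600 N


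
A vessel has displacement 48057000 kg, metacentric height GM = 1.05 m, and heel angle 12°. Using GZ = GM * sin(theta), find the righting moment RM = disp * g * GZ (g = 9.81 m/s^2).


Formula: GZ = GM * sin(theta); RM = disp * g * GZ
Step 1 — GZ = 1.05 * sin(12°) = 1.05 * 0.207912 = 0.218308 m
Step 2 — RM = 48057000 * 9.81 * 0.218308 ≈ 102920000 N·m (5 s.f.)

102920000 N·m


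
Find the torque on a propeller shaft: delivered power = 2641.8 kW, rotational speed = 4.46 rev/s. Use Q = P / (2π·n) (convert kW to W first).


Formula: Q = P_W / (2 * pi * n)
Step 1 — P_W = 2641.8 kW * 1000 = 2641800.0 W
Step 2 — 2 * pi * n = 2 * pi * 4.46 = 28.023006
Step 3 — Q = 2641800.0 / 28.023006 ≈ 94273 N·m (5 s.f.)

94273 N·m


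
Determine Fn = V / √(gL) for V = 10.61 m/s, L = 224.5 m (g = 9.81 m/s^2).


Formula: Fn = V / sqrt(g * L)
Step 1 — g * L = 9.81 * 224.5 = 2202.345
Step 2 — sqrt(g * L) = sqrt(2202.345) = 46.929149
Step 3 — Fn = 10.61 / 46.929149 ≈ 0.22609 (5 s.f.)

0.22609


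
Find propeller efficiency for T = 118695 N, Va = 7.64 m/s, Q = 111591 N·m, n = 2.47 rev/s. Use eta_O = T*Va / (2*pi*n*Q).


Formula: eta = T * Va / (2 * pi * n * Q)
Step 1 — numerator = T * Va = 118695 * 7.64 = 906829.8
Step 2 — 2 * pi * n = 2 * pi * 2.47 = 15.519468
Step 3 — denominator = 15.519468 * 111591 = 1731832.95
Step 4 — eta = 906829.8 / 1731832.95 ≈ 0.52362 (5 s.f.)

0.52362


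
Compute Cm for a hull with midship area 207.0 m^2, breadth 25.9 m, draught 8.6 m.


Formula: Cm = Am / (B * T)
Step 1 — B * T = 25.9 * 8.6 = 222.74 m^2
Step 2 — Cm = 207.0 / 222.74 ≈ 0.92933 (5 s.f.)

0.92933


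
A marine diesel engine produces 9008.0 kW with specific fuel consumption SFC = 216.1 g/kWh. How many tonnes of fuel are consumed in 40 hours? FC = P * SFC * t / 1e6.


Formula: FC (tonnes) = P * SFC * t / 1,000,000
Step 1 — P * SFC * t = 9008.0 * 216.1 * 40 = 77865152.0 g
Step 2 — FC (tonnes) = 77865152.0 / 1,000,000 ≈ 77.865 tonnes (5 s.f.)

77.865 tonnes


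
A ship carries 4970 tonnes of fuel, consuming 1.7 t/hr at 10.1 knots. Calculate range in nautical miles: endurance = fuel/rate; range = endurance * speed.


Formula: endurance = fuel / rate; range = endurance * speed
Step 1 — endurance = 4970 / 1.7 = 2923.5294 hours
Step 2 — range = 2923.5294 * 10.1 ≈ 29528 nautical miles (5 s.f.)

29528 NM


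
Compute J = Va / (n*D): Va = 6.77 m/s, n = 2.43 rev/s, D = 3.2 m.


Formula: J = Va / (n * D)
Step 1 — n * D = 2.43 * 3.2 = 7.776
Step 2 — J = 6.77 / 7.776 ≈ 0.87063 (5 s.f.)

0.87063


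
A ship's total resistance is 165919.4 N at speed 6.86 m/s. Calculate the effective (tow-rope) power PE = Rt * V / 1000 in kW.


Formula: PE = Rt * V / 1000 (kW)
Step 1 — PE (W) = 165919.4 * 6.86 = 1138207.084 W
Step 2 — PE (kW) = 1138207.084 / 1000 ≈ 1138.2 kW (5 s.f.)

1138.2 kW


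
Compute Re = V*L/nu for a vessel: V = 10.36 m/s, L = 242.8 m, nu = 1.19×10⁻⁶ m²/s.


Formula: Re = V * L / nu
Step 1 — V * L = 10.36 * 242.8 = 2515.408 m^2/s
Step 2 — Re = 2515.408 / 1.19e-6 = 2.11e+09

2.11e+09


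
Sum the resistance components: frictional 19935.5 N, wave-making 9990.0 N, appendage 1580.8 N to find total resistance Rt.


Formula: Rt = Rf + Rw + Ra
Substituting: Rt = 19935.5 + 9990.0 + 1580.8
Result: Rt = 31506.3 N

31506.3 N


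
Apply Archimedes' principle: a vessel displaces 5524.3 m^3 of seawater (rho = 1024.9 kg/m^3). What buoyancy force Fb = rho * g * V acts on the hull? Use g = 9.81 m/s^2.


Formula: Fb = rho * g * V
Substituting: Fb = 1024.9 * 9.81 * 5524.3
Intermediate: 1024.9 * 9.81 = 10054.269
Result: Fb = 10054.269 * 5524.3 ≈ 55543000 N (5 s.f.)

55543000 N


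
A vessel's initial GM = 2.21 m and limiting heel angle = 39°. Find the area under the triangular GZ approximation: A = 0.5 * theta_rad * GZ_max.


Formula: GZ_max = GM * sin(theta); Area = 0.5 * theta_rad * GZ_max
Step 1 — GZ_max = 2.21 * sin(39°) = 2.21 * 0.62932 = 1.390797 m
Step 2 — theta_rad = 39 * pi/180 = 0.680678 rad
Step 3 — Area = 0.5 * 0.680678 * 1.390797 ≈ 0.47334 m·rad (5 s.f.)

0.47334 m·rad


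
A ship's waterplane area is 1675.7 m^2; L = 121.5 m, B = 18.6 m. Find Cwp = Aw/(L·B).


Formula: Cwp = Aw / (L * B)
Step 1 — L * B = 121.5 * 18.6 = 2259.9 m^2
Step 2 — Cwp = 1675.7 / 2259.9 ≈ 0.74149 (5 s.f.)

0.74149


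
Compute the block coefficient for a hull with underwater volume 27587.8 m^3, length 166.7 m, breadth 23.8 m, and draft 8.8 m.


Formula: Cb = V / (L * B * T)
Step 1 — L * B * T = 166.7 * 23.8 * 8.8 = 34913.648 m^3
Step 2 — Cb = 27587.8 / 34913.648 ≈ 0.79017 (5 s.f.)

0.79017


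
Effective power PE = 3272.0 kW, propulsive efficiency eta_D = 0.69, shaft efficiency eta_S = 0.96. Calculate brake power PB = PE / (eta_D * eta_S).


Formula: PB = PE / (eta_D * eta_S)
Step 1 — combined efficiency = eta_D * eta_S = 0.69 * 0.96 = 0.6624
Step 2 — PB = 3272.0 / 0.6624 ≈ 4939.6 kW (5 s.f.)

4939.6 kW


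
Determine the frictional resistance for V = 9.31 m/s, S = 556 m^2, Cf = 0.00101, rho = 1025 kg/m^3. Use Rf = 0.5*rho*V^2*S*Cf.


Formula: Rf = 0.5 * rho * V^2 * S * Cf
Step 1 — V^2 = 9.31^2 = 86.6761
Step 2 — 0.5 * rho * V^2 = 0.5 * 1025 * 86.6761 = 44421.50125
Step 3 — Rf = 44421.50125 * 556 * 0.00101 ≈ 24945 N (5 s.f.)

24945 N


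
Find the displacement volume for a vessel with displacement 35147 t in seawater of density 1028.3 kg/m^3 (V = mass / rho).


Formula: V = mass / rho
Step 1 — convert tonnes to kg: 35147 t * 1000 = 35147000 kg
Step 2 — V = 35147000 / 1028.3 ≈ 34180 m^3 (5 s.f.)

34180 m^3


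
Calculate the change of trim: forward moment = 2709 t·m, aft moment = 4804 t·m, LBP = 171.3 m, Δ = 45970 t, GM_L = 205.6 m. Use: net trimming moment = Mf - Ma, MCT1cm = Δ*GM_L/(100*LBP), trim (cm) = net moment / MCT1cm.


Formula: net trimming moment = Mf - Ma; MCT1cm = Δ*GM_L/(100*LBP); trim = net moment / MCT1cm
Step 1 — net trimming moment = 2709 - 4804 = -2095 t·m
Step 2 — MCT1cm = 45970 * 205.6 / (100 * 171.3) = 551.7473 t·m/cm
Step 3 — trim = -2095 / 551.7473 ≈ -3.7970 cm (5 s.f.)

-3.7970 cm


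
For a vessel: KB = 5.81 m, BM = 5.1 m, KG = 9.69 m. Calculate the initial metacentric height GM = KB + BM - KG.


Formula: GM = KB + BM - KG
Step 1 — KM = KB + BM = 5.81 + 5.1 = 10.91 m
Step 2 — GM = KM - KG = 10.91 - 9.69 = 1.22 m

1.22 m


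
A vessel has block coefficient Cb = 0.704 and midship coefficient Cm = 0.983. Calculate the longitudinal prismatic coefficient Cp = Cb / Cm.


Formula: Cp = Cb / Cm
Substituting: Cp = 0.704 / 0.983
Result: Cp ≈ 0.71617 (5 s.f.)

0.71617


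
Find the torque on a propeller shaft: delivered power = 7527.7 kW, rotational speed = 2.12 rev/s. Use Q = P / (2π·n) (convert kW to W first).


Formula: Q = P_W / (2 * pi * n)
Step 1 — P_W = 7527.7 kW * 1000 = 7527700.0 W
Step 2 — 2 * pi * n = 2 * pi * 2.12 = 13.320353
Step 3 — Q = 7527700.0 / 13.320353 ≈ 565130 N·m (5 s.f.)

565130 N·m


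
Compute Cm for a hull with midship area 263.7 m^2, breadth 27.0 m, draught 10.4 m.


Formula: Cm = Am / (B * T)
Step 1 — B * T = 27.0 * 10.4 = 280.8 m^2
Step 2 — Cm = 263.7 / 280.8 ≈ 0.93910 (5 s.f.)

0.93910


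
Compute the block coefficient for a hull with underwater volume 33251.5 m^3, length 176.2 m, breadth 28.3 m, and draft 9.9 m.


Formula: Cb = V / (L * B * T)
Step 1 — L * B * T = 176.2 * 28.3 * 9.9 = 49365.954 m^3
Step 2 — Cb = 33251.5 / 49365.954 ≈ 0.67357 (5 s.f.)

0.67357


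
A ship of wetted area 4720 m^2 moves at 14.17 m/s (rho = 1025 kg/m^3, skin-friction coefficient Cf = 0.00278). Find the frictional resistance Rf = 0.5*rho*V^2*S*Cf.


Formula: Rf = 0.5 * rho * V^2 * S * Cf
Step 1 — V^2 = 14.17^2 = 200.7889
Step 2 — 0.5 * rho * V^2 = 0.5 * 1025 * 200.7889 = 102904.31125
Step 3 — Rf = 102904.31125 * 4720 * 0.00278 ≈ 1350300 N (5 s.f.)

1350300 N


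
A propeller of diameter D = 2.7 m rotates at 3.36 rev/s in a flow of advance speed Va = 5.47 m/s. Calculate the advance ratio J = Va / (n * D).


Formula: J = Va / (n * D)
Step 1 — n * D = 3.36 * 2.7 = 9.072
Step 2 — J = 5.47 / 9.072 ≈ 0.60295 (5 s.f.)

0.60295


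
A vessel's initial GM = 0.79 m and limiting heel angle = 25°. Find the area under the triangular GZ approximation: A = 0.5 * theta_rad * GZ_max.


Formula: GZ_max = GM * sin(theta); Area = 0.5 * theta_rad * GZ_max
Step 1 — GZ_max = 0.79 * sin(25°) = 0.79 * 0.422618 = 0.333868 m
Step 2 — theta_rad = 25 * pi/180 = 0.436332 rad
Step 3 — Area = 0.5 * 0.436332 * 0.333868 ≈ 0.072839 m·rad (5 s.f.)

0.072839 m·rad


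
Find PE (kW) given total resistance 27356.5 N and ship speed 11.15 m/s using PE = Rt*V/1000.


Formula: PE = Rt * V / 1000 (kW)
Step 1 — PE (W) = 27356.5 * 11.15 = 305024.975 W
Step 2 — PE (kW) = 305024.975 / 1000 ≈ 305.02 kW (5 s.f.)

305.02 kW


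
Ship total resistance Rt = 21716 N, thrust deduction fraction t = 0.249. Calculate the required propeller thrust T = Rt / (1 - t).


Formula: T = Rt / (1 - t)
Step 1 — (1 - t) = 1 - 0.249 = 0.751
Step 2 — T = 21716 / 0.751 ≈ 28916 N (5 s.f.)

28916 N


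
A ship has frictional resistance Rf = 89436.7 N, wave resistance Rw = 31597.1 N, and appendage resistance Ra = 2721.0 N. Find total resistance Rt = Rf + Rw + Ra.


Formula: Rt = Rf + Rw + Ra
Substituting: Rt = 89436.7 + 31597.1 + 2721.0
Result: Rt = 123754.8 N

123754.8 N


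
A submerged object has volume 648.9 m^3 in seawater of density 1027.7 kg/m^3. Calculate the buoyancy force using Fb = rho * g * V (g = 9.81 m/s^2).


Formula: Fb = rho * g * V
Substituting: Fb = 1027.7 * 9.81 * 648.9
Intermediate: 1027.7 * 9.81 = 10081.737
Result: Fb = 10081.737 * 648.9 ≈ 6542000 N (5 s.f.)

6542000 N


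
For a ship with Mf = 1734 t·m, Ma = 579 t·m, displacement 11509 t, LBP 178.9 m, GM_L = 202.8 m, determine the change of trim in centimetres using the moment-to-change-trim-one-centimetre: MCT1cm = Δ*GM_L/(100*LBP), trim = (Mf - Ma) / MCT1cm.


Formula: net trimming moment = Mf - Ma; MCT1cm = Δ*GM_L/(100*LBP); trim = net moment / MCT1cm
Step 1 — net trimming moment = 1734 - 579 = 1155 t·m
Step 2 — MCT1cm = 11509 * 202.8 / (100 * 178.9) = 130.4654 t·m/cm
Step 3 — trim = 1155 / 130.4654 ≈ 8.8529 cm (5 s.f.)

8.8529 cm


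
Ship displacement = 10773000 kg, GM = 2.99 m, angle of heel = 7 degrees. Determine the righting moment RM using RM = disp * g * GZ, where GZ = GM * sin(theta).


Formula: GZ = GM * sin(theta); RM = disp * g * GZ
Step 1 — GZ = 2.99 * sin(7°) = 2.99 * 0.121869 = 0.364388 m
Step 2 — RM = 10773000 * 9.81 * 0.364388 ≈ 38510000 N·m (5 s.f.)

38510000 N·m


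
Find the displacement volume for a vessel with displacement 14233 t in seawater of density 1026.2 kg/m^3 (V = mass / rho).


Formula: V = mass / rho
Step 1 — convert tonnes to kg: 14233 t * 1000 = 14233000 kg
Step 2 — V = 14233000 / 1026.2 ≈ 13870 m^3 (5 s.f.)

13870 m^3


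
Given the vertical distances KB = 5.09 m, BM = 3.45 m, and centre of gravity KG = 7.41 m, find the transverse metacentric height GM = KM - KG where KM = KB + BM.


Formula: GM = KB + BM - KG
Step 1 — KM = KB + BM = 5.09 + 3.45 = 8.54 m
Step 2 — GM = KM - KG = 8.54 - 7.41 = 1.13 m

1.13 m


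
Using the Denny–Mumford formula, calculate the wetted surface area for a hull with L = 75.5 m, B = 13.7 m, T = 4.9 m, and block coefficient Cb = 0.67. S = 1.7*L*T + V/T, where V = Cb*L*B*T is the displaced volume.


Formula: S = 1.7*L*T + V/T with V = Cb*L*B*T, i.e. S = L * (1.7*T + Cb*B)
Step 1 — 1.7*T = 1.7 * 4.9 = 8.33 m
Step 2 — Cb*B = 0.67 * 13.7 = 9.179 m
Step 3 — 1.7*T + Cb*B = 8.33 + 9.179 = 17.509 m
Step 4 — S = 75.5 * 17.509 ≈ 1321.9 m^2 (5 s.f.)

1321.9 m^2


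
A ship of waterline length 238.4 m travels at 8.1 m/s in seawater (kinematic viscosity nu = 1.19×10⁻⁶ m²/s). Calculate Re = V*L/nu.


Formula: Re = V * L / nu
Step 1 — V * L = 8.1 * 238.4 = 1931.04 m^2/s
Step 2 — Re = 1931.04 / 1.19e-6 = 1.62e+09

1.62e+09


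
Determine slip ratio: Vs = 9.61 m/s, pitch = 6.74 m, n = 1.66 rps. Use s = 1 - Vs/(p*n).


Formula: s = 1 - Vs / (p * n)
Step 1 — p * n = 6.74 * 1.66 = 11.1884
Step 2 — Vs / (p*n) = 9.61 / 11.1884 = 0.858925 (6 d.p.)
Step 3 — s = 1 - 0.858925 = 0.141075

0.141075


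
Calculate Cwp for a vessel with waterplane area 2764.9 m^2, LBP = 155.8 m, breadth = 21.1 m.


Formula: Cwp = Aw / (L * B)
Step 1 — L * B = 155.8 * 21.1 = 3287.38 m^2
Step 2 — Cwp = 2764.9 / 3287.38 ≈ 0.84106 (5 s.f.)

0.84106


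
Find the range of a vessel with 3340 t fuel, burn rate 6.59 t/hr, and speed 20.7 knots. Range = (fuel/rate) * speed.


Formula: endurance = fuel / rate; range = endurance * speed
Step 1 — endurance = 3340 / 6.59 = 506.8285 hours
Step 2 — range = 506.8285 * 20.7 ≈ 10491 nautical miles (5 s.f.)

10491 NM


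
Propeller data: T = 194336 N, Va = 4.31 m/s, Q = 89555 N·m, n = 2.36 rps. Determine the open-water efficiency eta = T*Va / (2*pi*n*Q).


Formula: eta = T * Va / (2 * pi * n * Q)
Step 1 — numerator = T * Va = 194336 * 4.31 = 837588.16
Step 2 — 2 * pi * n = 2 * pi * 2.36 = 14.828317
Step 3 — denominator = 14.828317 * 89555 = 1327949.93
Step 4 — eta = 837588.16 / 1327949.93 ≈ 0.63074 (5 s.f.)

0.63074


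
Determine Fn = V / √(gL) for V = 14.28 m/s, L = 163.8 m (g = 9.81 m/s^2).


Formula: Fn = V / sqrt(g * L)
Step 1 — g * L = 9.81 * 163.8 = 1606.878
Step 2 — sqrt(g * L) = sqrt(1606.878) = 40.085883
Step 3 — Fn = 14.28 / 40.085883 ≈ 0.35624 (5 s.f.)

0.35624


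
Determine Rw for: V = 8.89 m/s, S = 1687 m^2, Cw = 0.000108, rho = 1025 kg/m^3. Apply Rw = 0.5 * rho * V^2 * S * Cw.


Formula: Rw = 0.5 * rho * V^2 * S * Cw
Step 1 — V^2 = 8.89^2 = 79.0321
Step 2 — 0.5 * rho * V^2 = 0.5 * 1025 * 79.0321 = 40503.95125
Step 3 — Rw = 40503.95125 * 1687 * 0.000108 ≈ 7379.7 N (5 s.f.)

7379.7 N


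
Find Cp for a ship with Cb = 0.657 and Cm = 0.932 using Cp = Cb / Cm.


Formula: Cp = Cb / Cm
Substituting: Cp = 0.657 / 0.932
Result: Cp ≈ 0.70494 (5 s.f.)

0.70494


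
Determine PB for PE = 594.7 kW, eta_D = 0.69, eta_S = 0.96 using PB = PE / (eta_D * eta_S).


Formula: PB = PE / (eta_D * eta_S)
Step 1 — combined efficiency = eta_D * eta_S = 0.69 * 0.96 = 0.6624
Step 2 — PB = 594.7 / 0.6624 ≈ 897.80 kW (5 s.f.)

897.80 kW
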